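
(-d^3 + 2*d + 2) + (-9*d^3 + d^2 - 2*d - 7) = -10*d^3 + d^2 - 5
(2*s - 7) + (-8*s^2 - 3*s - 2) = -8*s^2 - s - 9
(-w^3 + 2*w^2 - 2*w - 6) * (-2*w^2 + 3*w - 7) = 2*w^5 - 7*w^4 + 17*w^3 - 8*w^2 - 4*w + 42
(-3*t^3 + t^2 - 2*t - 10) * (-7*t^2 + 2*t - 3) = 21*t^5 - 13*t^4 + 25*t^3 + 63*t^2 - 14*t + 30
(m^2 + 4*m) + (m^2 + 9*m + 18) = 2*m^2 + 13*m + 18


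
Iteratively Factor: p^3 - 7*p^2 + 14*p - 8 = (p - 2)*(p^2 - 5*p + 4) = (p - 4)*(p - 2)*(p - 1)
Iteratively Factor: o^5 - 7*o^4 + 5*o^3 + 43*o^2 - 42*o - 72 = (o + 1)*(o^4 - 8*o^3 + 13*o^2 + 30*o - 72) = (o - 4)*(o + 1)*(o^3 - 4*o^2 - 3*o + 18) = (o - 4)*(o - 3)*(o + 1)*(o^2 - o - 6) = (o - 4)*(o - 3)^2*(o + 1)*(o + 2)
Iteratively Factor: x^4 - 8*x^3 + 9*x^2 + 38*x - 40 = (x - 5)*(x^3 - 3*x^2 - 6*x + 8) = (x - 5)*(x - 4)*(x^2 + x - 2) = (x - 5)*(x - 4)*(x - 1)*(x + 2)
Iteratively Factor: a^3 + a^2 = (a)*(a^2 + a) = a*(a + 1)*(a)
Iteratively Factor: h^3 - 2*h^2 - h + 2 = (h - 2)*(h^2 - 1) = (h - 2)*(h - 1)*(h + 1)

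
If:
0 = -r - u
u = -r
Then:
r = -u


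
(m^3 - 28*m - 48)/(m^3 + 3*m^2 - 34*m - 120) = (m + 2)/(m + 5)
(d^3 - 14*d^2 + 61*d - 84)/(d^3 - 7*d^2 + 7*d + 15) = (d^2 - 11*d + 28)/(d^2 - 4*d - 5)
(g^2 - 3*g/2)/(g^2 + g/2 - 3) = g/(g + 2)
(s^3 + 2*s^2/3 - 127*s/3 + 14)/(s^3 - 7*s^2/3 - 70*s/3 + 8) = (s + 7)/(s + 4)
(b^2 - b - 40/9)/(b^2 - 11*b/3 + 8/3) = (b + 5/3)/(b - 1)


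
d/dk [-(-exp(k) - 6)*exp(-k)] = -6*exp(-k)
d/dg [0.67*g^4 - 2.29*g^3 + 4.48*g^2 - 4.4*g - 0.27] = 2.68*g^3 - 6.87*g^2 + 8.96*g - 4.4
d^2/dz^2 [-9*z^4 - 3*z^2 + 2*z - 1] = -108*z^2 - 6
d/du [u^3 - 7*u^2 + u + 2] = 3*u^2 - 14*u + 1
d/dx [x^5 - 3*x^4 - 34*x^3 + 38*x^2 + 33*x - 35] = 5*x^4 - 12*x^3 - 102*x^2 + 76*x + 33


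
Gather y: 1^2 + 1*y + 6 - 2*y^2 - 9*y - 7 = -2*y^2 - 8*y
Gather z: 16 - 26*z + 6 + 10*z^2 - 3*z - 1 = 10*z^2 - 29*z + 21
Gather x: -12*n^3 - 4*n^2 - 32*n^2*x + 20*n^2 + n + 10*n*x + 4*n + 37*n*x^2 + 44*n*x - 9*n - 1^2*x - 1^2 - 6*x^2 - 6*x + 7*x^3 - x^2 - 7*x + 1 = -12*n^3 + 16*n^2 - 4*n + 7*x^3 + x^2*(37*n - 7) + x*(-32*n^2 + 54*n - 14)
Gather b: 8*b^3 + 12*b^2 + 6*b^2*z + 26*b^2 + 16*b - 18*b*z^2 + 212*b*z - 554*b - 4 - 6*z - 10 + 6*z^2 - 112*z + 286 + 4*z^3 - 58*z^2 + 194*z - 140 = 8*b^3 + b^2*(6*z + 38) + b*(-18*z^2 + 212*z - 538) + 4*z^3 - 52*z^2 + 76*z + 132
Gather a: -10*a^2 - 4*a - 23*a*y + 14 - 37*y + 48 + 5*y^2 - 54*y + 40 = -10*a^2 + a*(-23*y - 4) + 5*y^2 - 91*y + 102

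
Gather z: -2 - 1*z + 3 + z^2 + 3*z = z^2 + 2*z + 1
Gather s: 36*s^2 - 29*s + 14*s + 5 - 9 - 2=36*s^2 - 15*s - 6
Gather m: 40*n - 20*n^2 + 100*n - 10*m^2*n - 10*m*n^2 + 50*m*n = -10*m^2*n + m*(-10*n^2 + 50*n) - 20*n^2 + 140*n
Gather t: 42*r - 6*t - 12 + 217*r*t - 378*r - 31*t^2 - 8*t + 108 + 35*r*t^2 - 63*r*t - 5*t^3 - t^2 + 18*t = -336*r - 5*t^3 + t^2*(35*r - 32) + t*(154*r + 4) + 96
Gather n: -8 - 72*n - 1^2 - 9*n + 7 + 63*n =-18*n - 2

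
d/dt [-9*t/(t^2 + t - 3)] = 9*(t^2 + 3)/(t^4 + 2*t^3 - 5*t^2 - 6*t + 9)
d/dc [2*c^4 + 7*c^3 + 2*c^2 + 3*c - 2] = 8*c^3 + 21*c^2 + 4*c + 3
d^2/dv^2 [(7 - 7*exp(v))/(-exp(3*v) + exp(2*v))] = 28*exp(-2*v)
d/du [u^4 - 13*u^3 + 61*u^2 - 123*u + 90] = 4*u^3 - 39*u^2 + 122*u - 123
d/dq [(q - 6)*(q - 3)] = 2*q - 9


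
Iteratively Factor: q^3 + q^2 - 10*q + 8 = (q - 1)*(q^2 + 2*q - 8) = (q - 1)*(q + 4)*(q - 2)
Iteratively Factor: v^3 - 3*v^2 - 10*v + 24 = (v - 4)*(v^2 + v - 6) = (v - 4)*(v - 2)*(v + 3)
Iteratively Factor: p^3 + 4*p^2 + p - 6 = (p + 3)*(p^2 + p - 2) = (p + 2)*(p + 3)*(p - 1)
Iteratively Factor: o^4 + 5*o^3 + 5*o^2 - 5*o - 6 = (o - 1)*(o^3 + 6*o^2 + 11*o + 6) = (o - 1)*(o + 2)*(o^2 + 4*o + 3) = (o - 1)*(o + 2)*(o + 3)*(o + 1)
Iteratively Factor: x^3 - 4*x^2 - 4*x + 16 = (x + 2)*(x^2 - 6*x + 8) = (x - 4)*(x + 2)*(x - 2)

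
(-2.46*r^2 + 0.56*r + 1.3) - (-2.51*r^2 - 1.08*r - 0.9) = 0.0499999999999998*r^2 + 1.64*r + 2.2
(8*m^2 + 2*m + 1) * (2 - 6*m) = -48*m^3 + 4*m^2 - 2*m + 2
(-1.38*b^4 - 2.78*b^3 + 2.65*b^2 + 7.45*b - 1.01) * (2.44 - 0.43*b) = 0.5934*b^5 - 2.1718*b^4 - 7.9227*b^3 + 3.2625*b^2 + 18.6123*b - 2.4644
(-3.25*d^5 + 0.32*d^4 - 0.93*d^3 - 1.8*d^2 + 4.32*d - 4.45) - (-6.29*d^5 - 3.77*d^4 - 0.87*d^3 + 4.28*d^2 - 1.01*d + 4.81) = 3.04*d^5 + 4.09*d^4 - 0.0600000000000001*d^3 - 6.08*d^2 + 5.33*d - 9.26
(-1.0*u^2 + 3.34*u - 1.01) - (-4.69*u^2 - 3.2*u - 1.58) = 3.69*u^2 + 6.54*u + 0.57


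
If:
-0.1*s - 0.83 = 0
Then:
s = -8.30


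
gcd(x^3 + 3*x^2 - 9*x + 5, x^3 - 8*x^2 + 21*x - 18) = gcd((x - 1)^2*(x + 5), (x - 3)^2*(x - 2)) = 1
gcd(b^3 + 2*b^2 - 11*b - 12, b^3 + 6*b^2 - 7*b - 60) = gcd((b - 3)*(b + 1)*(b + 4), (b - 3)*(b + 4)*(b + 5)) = b^2 + b - 12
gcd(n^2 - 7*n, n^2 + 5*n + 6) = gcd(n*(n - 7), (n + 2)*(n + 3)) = 1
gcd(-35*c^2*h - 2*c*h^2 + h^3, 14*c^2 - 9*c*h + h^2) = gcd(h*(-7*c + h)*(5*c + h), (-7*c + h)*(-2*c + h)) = 7*c - h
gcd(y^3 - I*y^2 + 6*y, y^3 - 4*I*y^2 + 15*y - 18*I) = 1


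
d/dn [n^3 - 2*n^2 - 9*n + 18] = 3*n^2 - 4*n - 9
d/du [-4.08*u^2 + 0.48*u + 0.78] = 0.48 - 8.16*u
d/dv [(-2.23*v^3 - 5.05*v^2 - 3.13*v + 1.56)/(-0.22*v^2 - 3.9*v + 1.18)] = (0.4906*v^4 + 17.394*v^3 + 11.1122*v^2 - 11.2316*v + 2.3906)/(0.0484*v^4 + 1.716*v^3 + 14.6908*v^2 - 9.204*v + 1.3924)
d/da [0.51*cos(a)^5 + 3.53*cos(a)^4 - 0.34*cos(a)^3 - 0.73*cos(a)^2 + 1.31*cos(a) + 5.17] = (-2.55*cos(a)^4 - 14.12*cos(a)^3 + 1.02*cos(a)^2 + 1.46*cos(a) - 1.31)*sin(a)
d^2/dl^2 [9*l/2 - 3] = 0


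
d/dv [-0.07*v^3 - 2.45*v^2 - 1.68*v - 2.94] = -0.21*v^2 - 4.9*v - 1.68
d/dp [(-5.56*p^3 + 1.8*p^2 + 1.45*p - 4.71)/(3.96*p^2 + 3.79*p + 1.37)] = (-22.0176*p^4 - 42.1448*p^3 - 21.7716*p^2 + 42.2352*p + 19.8374)/(15.6816*p^4 + 30.0168*p^3 + 25.2145*p^2 + 10.3846*p + 1.8769)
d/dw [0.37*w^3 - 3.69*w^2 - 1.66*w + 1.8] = 1.11*w^2 - 7.38*w - 1.66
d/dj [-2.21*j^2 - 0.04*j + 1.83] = -4.42*j - 0.04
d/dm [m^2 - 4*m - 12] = 2*m - 4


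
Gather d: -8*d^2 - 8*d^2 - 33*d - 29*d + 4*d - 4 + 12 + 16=-16*d^2 - 58*d + 24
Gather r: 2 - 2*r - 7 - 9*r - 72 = -11*r - 77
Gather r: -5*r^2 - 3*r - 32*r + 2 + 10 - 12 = -5*r^2 - 35*r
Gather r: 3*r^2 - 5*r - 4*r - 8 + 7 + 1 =3*r^2 - 9*r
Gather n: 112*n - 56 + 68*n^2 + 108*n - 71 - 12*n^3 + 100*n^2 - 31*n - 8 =-12*n^3 + 168*n^2 + 189*n - 135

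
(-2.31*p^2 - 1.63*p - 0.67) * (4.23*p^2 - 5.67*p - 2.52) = -9.7713*p^4 + 6.2028*p^3 + 12.2292*p^2 + 7.9065*p + 1.6884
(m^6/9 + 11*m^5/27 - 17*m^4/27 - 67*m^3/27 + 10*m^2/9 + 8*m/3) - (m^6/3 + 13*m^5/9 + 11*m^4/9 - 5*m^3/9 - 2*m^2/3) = -2*m^6/9 - 28*m^5/27 - 50*m^4/27 - 52*m^3/27 + 16*m^2/9 + 8*m/3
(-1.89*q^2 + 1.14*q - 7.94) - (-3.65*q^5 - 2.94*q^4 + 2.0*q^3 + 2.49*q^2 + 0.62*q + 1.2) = 3.65*q^5 + 2.94*q^4 - 2.0*q^3 - 4.38*q^2 + 0.52*q - 9.14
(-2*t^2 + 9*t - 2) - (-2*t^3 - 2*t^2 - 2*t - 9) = 2*t^3 + 11*t + 7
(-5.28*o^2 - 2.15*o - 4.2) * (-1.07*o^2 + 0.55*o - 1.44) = 5.6496*o^4 - 0.6035*o^3 + 10.9147*o^2 + 0.785999999999999*o + 6.048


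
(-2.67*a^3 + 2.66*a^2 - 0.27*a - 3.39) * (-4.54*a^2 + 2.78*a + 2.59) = 12.1218*a^5 - 19.499*a^4 + 1.7053*a^3 + 21.5294*a^2 - 10.1235*a - 8.7801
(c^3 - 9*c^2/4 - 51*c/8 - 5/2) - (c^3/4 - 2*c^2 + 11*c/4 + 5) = 3*c^3/4 - c^2/4 - 73*c/8 - 15/2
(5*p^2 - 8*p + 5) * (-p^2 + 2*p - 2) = -5*p^4 + 18*p^3 - 31*p^2 + 26*p - 10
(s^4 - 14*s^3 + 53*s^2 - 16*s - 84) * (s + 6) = s^5 - 8*s^4 - 31*s^3 + 302*s^2 - 180*s - 504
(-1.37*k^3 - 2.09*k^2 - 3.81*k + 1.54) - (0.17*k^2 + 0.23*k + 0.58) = -1.37*k^3 - 2.26*k^2 - 4.04*k + 0.96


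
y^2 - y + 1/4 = (y - 1/2)^2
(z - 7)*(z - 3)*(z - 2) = z^3 - 12*z^2 + 41*z - 42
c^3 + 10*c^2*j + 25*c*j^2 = c*(c + 5*j)^2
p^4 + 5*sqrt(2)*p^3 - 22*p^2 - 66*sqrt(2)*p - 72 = (p - 3*sqrt(2))*(p + sqrt(2))^2*(p + 6*sqrt(2))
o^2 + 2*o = o*(o + 2)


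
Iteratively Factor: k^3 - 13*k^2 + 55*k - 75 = (k - 5)*(k^2 - 8*k + 15) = (k - 5)*(k - 3)*(k - 5)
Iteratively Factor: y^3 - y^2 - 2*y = (y - 2)*(y^2 + y) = (y - 2)*(y + 1)*(y)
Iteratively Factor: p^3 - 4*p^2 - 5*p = (p + 1)*(p^2 - 5*p) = p*(p + 1)*(p - 5)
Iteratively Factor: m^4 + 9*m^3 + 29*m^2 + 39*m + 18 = (m + 3)*(m^3 + 6*m^2 + 11*m + 6) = (m + 2)*(m + 3)*(m^2 + 4*m + 3) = (m + 2)*(m + 3)^2*(m + 1)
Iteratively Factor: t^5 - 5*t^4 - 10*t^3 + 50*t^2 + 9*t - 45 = (t - 3)*(t^4 - 2*t^3 - 16*t^2 + 2*t + 15) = (t - 5)*(t - 3)*(t^3 + 3*t^2 - t - 3) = (t - 5)*(t - 3)*(t + 3)*(t^2 - 1) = (t - 5)*(t - 3)*(t - 1)*(t + 3)*(t + 1)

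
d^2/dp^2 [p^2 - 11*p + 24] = 2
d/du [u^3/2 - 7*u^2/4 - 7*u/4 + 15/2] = 3*u^2/2 - 7*u/2 - 7/4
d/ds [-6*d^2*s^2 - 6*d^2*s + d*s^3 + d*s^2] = d*(-12*d*s - 6*d + 3*s^2 + 2*s)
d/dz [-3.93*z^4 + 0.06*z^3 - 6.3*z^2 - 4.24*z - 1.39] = -15.72*z^3 + 0.18*z^2 - 12.6*z - 4.24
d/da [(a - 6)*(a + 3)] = 2*a - 3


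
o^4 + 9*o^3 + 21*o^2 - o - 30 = (o - 1)*(o + 2)*(o + 3)*(o + 5)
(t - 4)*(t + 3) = t^2 - t - 12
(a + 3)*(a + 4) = a^2 + 7*a + 12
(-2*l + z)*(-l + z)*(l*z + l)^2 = 2*l^4*z^2 + 4*l^4*z + 2*l^4 - 3*l^3*z^3 - 6*l^3*z^2 - 3*l^3*z + l^2*z^4 + 2*l^2*z^3 + l^2*z^2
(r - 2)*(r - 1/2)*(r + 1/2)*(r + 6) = r^4 + 4*r^3 - 49*r^2/4 - r + 3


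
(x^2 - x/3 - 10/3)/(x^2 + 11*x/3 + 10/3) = (x - 2)/(x + 2)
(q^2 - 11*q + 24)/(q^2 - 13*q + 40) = (q - 3)/(q - 5)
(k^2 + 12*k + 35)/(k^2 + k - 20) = (k + 7)/(k - 4)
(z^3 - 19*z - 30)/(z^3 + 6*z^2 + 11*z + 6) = (z - 5)/(z + 1)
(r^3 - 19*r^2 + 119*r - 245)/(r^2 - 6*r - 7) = (r^2 - 12*r + 35)/(r + 1)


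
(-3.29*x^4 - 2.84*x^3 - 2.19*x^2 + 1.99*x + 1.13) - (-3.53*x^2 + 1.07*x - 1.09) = -3.29*x^4 - 2.84*x^3 + 1.34*x^2 + 0.92*x + 2.22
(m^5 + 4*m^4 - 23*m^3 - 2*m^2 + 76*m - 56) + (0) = m^5 + 4*m^4 - 23*m^3 - 2*m^2 + 76*m - 56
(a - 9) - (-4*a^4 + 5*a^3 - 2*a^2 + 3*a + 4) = 4*a^4 - 5*a^3 + 2*a^2 - 2*a - 13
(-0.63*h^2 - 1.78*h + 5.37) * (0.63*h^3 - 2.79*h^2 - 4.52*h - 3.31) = -0.3969*h^5 + 0.6363*h^4 + 11.1969*h^3 - 4.8514*h^2 - 18.3806*h - 17.7747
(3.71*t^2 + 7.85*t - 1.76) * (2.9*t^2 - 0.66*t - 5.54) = 10.759*t^4 + 20.3164*t^3 - 30.8384*t^2 - 42.3274*t + 9.7504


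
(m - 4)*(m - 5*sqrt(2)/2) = m^2 - 4*m - 5*sqrt(2)*m/2 + 10*sqrt(2)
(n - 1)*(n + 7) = n^2 + 6*n - 7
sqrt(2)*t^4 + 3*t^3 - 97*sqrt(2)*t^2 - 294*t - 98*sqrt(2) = (t - 7*sqrt(2))*(t + sqrt(2))*(t + 7*sqrt(2))*(sqrt(2)*t + 1)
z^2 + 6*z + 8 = (z + 2)*(z + 4)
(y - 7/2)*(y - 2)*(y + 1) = y^3 - 9*y^2/2 + 3*y/2 + 7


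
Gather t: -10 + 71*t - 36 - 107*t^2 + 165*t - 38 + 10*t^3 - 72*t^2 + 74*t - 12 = 10*t^3 - 179*t^2 + 310*t - 96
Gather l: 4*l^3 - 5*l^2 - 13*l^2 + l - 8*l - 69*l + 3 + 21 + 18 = 4*l^3 - 18*l^2 - 76*l + 42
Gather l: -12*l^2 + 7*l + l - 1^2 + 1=-12*l^2 + 8*l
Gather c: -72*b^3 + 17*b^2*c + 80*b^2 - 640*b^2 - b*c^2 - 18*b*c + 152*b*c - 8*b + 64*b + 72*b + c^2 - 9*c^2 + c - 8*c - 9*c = -72*b^3 - 560*b^2 + 128*b + c^2*(-b - 8) + c*(17*b^2 + 134*b - 16)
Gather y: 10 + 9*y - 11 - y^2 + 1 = -y^2 + 9*y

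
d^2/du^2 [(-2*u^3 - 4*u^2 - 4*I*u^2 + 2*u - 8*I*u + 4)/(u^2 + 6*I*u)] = 4*(u^3*(25 + 8*I) + 6*u^2 + 36*I*u - 72)/(u^3*(u^3 + 18*I*u^2 - 108*u - 216*I))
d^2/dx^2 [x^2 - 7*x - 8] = 2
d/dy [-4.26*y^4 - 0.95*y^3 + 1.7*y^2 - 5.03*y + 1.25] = -17.04*y^3 - 2.85*y^2 + 3.4*y - 5.03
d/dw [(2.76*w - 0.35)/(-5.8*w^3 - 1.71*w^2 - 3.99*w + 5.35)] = (32.016*w^3 - 1.3704*w^2 - 1.197*w + 13.3695)/(33.64*w^6 + 19.836*w^5 + 49.2081*w^4 - 48.4142*w^3 - 2.3769*w^2 - 42.693*w + 28.6225)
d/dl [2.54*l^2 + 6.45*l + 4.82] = 5.08*l + 6.45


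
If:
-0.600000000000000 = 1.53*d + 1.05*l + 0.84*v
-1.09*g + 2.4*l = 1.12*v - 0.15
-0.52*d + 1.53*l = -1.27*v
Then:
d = 0.0167307492465967*v - 0.317988153382521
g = -2.84266955983705*v - 0.100347313918202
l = -0.824379091759327*v - 0.108074405071184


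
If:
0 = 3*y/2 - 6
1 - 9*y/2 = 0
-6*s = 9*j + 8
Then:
No Solution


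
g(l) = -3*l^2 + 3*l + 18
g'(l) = 3 - 6*l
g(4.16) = -21.44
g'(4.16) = -21.96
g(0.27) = 18.59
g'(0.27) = 1.38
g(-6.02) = -108.78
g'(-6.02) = 39.12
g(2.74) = 3.70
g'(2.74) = -13.44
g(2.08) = 11.26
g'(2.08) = -9.48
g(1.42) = 16.21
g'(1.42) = -5.52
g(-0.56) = 15.38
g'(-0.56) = 6.36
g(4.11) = -20.35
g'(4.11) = -21.66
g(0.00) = 18.00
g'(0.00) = 3.00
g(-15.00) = -702.00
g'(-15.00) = 93.00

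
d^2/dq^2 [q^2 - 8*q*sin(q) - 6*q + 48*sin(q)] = 8*q*sin(q) - 48*sin(q) - 16*cos(q) + 2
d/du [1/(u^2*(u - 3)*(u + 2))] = (-4*u^2 + 3*u + 12)/(u^3*(u^4 - 2*u^3 - 11*u^2 + 12*u + 36))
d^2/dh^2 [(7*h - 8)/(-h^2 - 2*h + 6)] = 2*(-4*(h + 1)^2*(7*h - 8) + 3*(7*h + 2)*(h^2 + 2*h - 6))/(h^2 + 2*h - 6)^3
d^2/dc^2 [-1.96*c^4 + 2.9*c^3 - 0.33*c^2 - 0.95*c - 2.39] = -23.52*c^2 + 17.4*c - 0.66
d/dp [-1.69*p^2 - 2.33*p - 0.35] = -3.38*p - 2.33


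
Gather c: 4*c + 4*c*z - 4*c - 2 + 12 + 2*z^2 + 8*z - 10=4*c*z + 2*z^2 + 8*z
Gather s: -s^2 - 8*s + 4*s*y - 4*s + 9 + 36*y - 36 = -s^2 + s*(4*y - 12) + 36*y - 27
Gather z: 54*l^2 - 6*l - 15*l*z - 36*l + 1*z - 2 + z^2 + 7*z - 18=54*l^2 - 42*l + z^2 + z*(8 - 15*l) - 20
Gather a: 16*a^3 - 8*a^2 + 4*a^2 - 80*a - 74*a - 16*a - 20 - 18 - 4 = 16*a^3 - 4*a^2 - 170*a - 42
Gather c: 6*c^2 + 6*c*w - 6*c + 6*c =6*c^2 + 6*c*w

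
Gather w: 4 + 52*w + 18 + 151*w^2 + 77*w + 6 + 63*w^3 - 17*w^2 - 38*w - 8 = 63*w^3 + 134*w^2 + 91*w + 20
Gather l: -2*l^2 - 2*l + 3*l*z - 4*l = -2*l^2 + l*(3*z - 6)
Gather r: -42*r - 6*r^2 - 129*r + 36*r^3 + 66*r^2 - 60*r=36*r^3 + 60*r^2 - 231*r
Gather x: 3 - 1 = 2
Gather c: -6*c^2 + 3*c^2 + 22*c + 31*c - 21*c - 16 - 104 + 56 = -3*c^2 + 32*c - 64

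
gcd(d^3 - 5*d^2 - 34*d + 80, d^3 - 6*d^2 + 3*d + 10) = d - 2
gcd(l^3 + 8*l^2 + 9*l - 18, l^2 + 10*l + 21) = l + 3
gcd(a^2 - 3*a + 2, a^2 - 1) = a - 1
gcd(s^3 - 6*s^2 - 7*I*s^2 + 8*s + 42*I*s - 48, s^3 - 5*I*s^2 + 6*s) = s + I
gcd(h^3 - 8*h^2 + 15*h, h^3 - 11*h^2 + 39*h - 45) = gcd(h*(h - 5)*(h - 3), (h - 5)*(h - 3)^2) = h^2 - 8*h + 15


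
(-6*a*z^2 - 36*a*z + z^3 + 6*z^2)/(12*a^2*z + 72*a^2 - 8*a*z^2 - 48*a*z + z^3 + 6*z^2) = z/(-2*a + z)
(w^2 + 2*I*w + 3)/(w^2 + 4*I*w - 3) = (w - I)/(w + I)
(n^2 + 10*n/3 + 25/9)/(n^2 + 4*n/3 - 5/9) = (3*n + 5)/(3*n - 1)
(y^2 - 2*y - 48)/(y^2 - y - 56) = (y + 6)/(y + 7)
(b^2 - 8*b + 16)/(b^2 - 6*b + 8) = (b - 4)/(b - 2)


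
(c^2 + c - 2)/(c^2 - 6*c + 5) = (c + 2)/(c - 5)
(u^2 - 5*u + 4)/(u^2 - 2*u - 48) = (-u^2 + 5*u - 4)/(-u^2 + 2*u + 48)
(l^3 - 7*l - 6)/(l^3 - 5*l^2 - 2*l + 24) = (l + 1)/(l - 4)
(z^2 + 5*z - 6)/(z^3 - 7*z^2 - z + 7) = (z + 6)/(z^2 - 6*z - 7)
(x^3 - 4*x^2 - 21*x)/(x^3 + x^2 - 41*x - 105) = x/(x + 5)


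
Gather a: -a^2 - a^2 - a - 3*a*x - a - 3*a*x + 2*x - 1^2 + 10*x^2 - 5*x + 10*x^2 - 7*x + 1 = -2*a^2 + a*(-6*x - 2) + 20*x^2 - 10*x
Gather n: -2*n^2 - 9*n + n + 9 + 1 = -2*n^2 - 8*n + 10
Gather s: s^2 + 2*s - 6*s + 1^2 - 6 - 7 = s^2 - 4*s - 12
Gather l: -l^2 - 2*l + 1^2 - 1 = -l^2 - 2*l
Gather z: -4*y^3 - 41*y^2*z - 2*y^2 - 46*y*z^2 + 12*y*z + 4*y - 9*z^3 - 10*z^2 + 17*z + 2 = -4*y^3 - 2*y^2 + 4*y - 9*z^3 + z^2*(-46*y - 10) + z*(-41*y^2 + 12*y + 17) + 2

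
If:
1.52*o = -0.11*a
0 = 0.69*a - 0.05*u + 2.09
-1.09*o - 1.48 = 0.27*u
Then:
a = -3.50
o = 0.25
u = -6.50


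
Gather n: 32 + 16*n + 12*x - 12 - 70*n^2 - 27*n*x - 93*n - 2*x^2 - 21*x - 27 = -70*n^2 + n*(-27*x - 77) - 2*x^2 - 9*x - 7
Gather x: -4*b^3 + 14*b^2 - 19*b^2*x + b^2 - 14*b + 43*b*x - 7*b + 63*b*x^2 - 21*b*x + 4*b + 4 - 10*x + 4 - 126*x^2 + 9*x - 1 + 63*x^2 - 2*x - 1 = -4*b^3 + 15*b^2 - 17*b + x^2*(63*b - 63) + x*(-19*b^2 + 22*b - 3) + 6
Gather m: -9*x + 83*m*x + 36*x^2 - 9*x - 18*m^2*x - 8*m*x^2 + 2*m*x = -18*m^2*x + m*(-8*x^2 + 85*x) + 36*x^2 - 18*x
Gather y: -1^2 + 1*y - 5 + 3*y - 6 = 4*y - 12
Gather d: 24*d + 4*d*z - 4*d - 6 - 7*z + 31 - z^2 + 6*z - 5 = d*(4*z + 20) - z^2 - z + 20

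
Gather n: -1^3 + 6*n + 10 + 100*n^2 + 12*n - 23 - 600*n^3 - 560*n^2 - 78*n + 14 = -600*n^3 - 460*n^2 - 60*n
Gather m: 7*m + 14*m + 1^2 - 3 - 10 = 21*m - 12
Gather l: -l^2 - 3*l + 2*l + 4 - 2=-l^2 - l + 2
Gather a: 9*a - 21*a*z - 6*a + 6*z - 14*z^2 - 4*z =a*(3 - 21*z) - 14*z^2 + 2*z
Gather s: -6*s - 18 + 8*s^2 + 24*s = 8*s^2 + 18*s - 18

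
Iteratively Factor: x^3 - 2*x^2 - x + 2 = (x + 1)*(x^2 - 3*x + 2) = (x - 2)*(x + 1)*(x - 1)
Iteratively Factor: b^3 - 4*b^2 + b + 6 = (b + 1)*(b^2 - 5*b + 6) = (b - 3)*(b + 1)*(b - 2)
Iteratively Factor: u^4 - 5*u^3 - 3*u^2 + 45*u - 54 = (u - 3)*(u^3 - 2*u^2 - 9*u + 18) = (u - 3)*(u - 2)*(u^2 - 9) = (u - 3)*(u - 2)*(u + 3)*(u - 3)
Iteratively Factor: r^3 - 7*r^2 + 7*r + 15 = (r - 3)*(r^2 - 4*r - 5) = (r - 3)*(r + 1)*(r - 5)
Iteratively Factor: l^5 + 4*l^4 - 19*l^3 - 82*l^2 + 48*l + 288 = (l - 4)*(l^4 + 8*l^3 + 13*l^2 - 30*l - 72) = (l - 4)*(l + 3)*(l^3 + 5*l^2 - 2*l - 24) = (l - 4)*(l + 3)*(l + 4)*(l^2 + l - 6) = (l - 4)*(l - 2)*(l + 3)*(l + 4)*(l + 3)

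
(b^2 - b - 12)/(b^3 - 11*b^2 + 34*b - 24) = (b + 3)/(b^2 - 7*b + 6)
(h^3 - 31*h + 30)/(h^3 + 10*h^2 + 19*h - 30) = (h - 5)/(h + 5)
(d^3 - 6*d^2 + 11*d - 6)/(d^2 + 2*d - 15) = (d^2 - 3*d + 2)/(d + 5)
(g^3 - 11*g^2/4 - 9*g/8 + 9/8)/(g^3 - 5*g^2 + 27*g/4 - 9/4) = (4*g + 3)/(2*(2*g - 3))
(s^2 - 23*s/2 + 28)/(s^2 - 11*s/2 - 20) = (2*s - 7)/(2*s + 5)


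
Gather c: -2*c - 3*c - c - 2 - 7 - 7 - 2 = -6*c - 18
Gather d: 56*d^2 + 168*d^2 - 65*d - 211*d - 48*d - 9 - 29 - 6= 224*d^2 - 324*d - 44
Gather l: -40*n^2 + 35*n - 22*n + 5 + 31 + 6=-40*n^2 + 13*n + 42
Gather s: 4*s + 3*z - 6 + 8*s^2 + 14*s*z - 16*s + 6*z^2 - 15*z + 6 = 8*s^2 + s*(14*z - 12) + 6*z^2 - 12*z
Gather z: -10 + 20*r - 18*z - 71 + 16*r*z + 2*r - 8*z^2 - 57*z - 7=22*r - 8*z^2 + z*(16*r - 75) - 88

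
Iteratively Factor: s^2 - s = (s - 1)*(s)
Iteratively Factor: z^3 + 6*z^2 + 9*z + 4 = (z + 1)*(z^2 + 5*z + 4) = (z + 1)*(z + 4)*(z + 1)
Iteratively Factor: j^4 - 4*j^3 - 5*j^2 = (j)*(j^3 - 4*j^2 - 5*j) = j^2*(j^2 - 4*j - 5) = j^2*(j + 1)*(j - 5)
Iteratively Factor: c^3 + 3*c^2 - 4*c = (c + 4)*(c^2 - c) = c*(c + 4)*(c - 1)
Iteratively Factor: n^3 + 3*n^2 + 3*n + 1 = (n + 1)*(n^2 + 2*n + 1) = (n + 1)^2*(n + 1)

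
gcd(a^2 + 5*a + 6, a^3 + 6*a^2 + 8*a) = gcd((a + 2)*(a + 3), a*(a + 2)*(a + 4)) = a + 2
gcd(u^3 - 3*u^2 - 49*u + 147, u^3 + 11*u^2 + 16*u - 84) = u + 7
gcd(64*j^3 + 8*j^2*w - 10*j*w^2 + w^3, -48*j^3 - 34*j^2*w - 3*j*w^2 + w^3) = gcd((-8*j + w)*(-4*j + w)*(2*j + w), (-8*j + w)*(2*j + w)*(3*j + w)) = -16*j^2 - 6*j*w + w^2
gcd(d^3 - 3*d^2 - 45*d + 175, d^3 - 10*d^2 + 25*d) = d^2 - 10*d + 25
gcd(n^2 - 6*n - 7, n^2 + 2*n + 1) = n + 1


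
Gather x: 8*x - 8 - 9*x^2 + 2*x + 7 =-9*x^2 + 10*x - 1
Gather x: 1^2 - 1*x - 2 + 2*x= x - 1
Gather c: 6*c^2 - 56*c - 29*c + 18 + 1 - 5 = 6*c^2 - 85*c + 14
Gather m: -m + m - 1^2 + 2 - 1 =0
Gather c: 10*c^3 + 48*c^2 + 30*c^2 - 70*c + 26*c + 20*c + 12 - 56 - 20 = 10*c^3 + 78*c^2 - 24*c - 64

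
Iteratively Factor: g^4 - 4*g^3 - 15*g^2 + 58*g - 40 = (g - 1)*(g^3 - 3*g^2 - 18*g + 40) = (g - 2)*(g - 1)*(g^2 - g - 20) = (g - 2)*(g - 1)*(g + 4)*(g - 5)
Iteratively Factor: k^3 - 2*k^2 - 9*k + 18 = (k + 3)*(k^2 - 5*k + 6) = (k - 2)*(k + 3)*(k - 3)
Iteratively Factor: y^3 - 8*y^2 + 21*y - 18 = (y - 3)*(y^2 - 5*y + 6) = (y - 3)^2*(y - 2)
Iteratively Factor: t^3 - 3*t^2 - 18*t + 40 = (t - 5)*(t^2 + 2*t - 8) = (t - 5)*(t + 4)*(t - 2)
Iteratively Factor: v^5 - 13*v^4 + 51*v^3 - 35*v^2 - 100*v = (v - 4)*(v^4 - 9*v^3 + 15*v^2 + 25*v) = v*(v - 4)*(v^3 - 9*v^2 + 15*v + 25) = v*(v - 4)*(v + 1)*(v^2 - 10*v + 25) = v*(v - 5)*(v - 4)*(v + 1)*(v - 5)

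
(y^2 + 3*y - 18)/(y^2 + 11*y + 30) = (y - 3)/(y + 5)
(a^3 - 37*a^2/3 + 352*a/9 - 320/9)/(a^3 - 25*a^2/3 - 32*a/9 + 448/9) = (3*a - 5)/(3*a + 7)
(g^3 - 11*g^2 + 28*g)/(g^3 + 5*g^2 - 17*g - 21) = g*(g^2 - 11*g + 28)/(g^3 + 5*g^2 - 17*g - 21)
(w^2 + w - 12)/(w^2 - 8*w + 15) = (w + 4)/(w - 5)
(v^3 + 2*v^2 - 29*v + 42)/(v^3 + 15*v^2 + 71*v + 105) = (v^2 - 5*v + 6)/(v^2 + 8*v + 15)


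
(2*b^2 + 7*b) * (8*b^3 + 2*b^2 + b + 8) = 16*b^5 + 60*b^4 + 16*b^3 + 23*b^2 + 56*b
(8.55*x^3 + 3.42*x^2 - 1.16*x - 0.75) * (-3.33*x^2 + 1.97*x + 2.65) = -28.4715*x^5 + 5.4549*x^4 + 33.2577*x^3 + 9.2753*x^2 - 4.5515*x - 1.9875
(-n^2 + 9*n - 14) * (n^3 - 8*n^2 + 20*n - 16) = -n^5 + 17*n^4 - 106*n^3 + 308*n^2 - 424*n + 224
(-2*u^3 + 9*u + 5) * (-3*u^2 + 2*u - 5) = 6*u^5 - 4*u^4 - 17*u^3 + 3*u^2 - 35*u - 25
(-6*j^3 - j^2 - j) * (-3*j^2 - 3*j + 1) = 18*j^5 + 21*j^4 + 2*j^2 - j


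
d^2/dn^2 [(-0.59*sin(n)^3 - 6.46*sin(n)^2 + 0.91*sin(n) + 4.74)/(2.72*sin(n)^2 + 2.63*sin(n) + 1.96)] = (4.36505600000001*sin(n)^7 + 12.661872*sin(n)^6 - 30.3301000000001*sin(n)^5 - 193.38427*sin(n)^4 + 151.701554*sin(n)^3 + 571.051074*sin(n)^2 + 181.678664*sin(n) - 43.982772)/(20.123648*sin(n)^6 + 58.373376*sin(n)^5 + 99.944496*sin(n)^4 + 102.317783*sin(n)^3 + 72.018828*sin(n)^2 + 30.310224*sin(n) + 7.529536)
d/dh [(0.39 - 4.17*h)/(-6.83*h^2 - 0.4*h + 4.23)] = (-28.4811*h^2 + 5.3274*h - 17.4831)/(46.6489*h^4 + 5.464*h^3 - 57.6218*h^2 - 3.384*h + 17.8929)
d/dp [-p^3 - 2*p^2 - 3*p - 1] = -3*p^2 - 4*p - 3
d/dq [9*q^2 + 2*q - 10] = 18*q + 2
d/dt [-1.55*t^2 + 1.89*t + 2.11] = 1.89 - 3.1*t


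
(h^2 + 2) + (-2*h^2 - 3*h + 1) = -h^2 - 3*h + 3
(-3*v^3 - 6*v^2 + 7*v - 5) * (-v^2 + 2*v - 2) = 3*v^5 - 13*v^3 + 31*v^2 - 24*v + 10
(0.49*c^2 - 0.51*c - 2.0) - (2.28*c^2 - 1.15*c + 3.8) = -1.79*c^2 + 0.64*c - 5.8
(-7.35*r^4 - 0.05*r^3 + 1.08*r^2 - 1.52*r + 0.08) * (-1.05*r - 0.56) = 7.7175*r^5 + 4.1685*r^4 - 1.106*r^3 + 0.9912*r^2 + 0.7672*r - 0.0448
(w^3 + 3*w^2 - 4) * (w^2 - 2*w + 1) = w^5 + w^4 - 5*w^3 - w^2 + 8*w - 4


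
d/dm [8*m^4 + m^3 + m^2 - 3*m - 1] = 32*m^3 + 3*m^2 + 2*m - 3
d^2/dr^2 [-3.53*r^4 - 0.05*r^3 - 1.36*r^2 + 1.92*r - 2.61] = -42.36*r^2 - 0.3*r - 2.72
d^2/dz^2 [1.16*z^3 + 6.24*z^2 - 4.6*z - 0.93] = 6.96*z + 12.48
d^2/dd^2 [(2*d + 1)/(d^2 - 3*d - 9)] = 2*(2*d^3 + 3*d^2 + 45*d - 36)/(d^6 - 9*d^5 + 135*d^3 - 729*d - 729)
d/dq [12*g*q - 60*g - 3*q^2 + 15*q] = 12*g - 6*q + 15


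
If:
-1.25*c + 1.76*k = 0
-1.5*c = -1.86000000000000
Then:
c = 1.24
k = 0.88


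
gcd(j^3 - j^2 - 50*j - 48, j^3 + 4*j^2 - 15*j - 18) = j^2 + 7*j + 6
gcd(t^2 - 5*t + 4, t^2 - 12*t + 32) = t - 4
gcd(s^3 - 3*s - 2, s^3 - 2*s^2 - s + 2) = s^2 - s - 2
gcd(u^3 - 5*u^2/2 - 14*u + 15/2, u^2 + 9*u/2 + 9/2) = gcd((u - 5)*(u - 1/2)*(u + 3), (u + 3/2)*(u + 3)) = u + 3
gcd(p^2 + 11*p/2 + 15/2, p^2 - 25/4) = p + 5/2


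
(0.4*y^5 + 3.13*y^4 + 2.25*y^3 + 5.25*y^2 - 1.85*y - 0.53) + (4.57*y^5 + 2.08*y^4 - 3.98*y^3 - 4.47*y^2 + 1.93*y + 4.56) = 4.97*y^5 + 5.21*y^4 - 1.73*y^3 + 0.78*y^2 + 0.0799999999999998*y + 4.03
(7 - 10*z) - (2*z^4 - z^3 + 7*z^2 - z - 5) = -2*z^4 + z^3 - 7*z^2 - 9*z + 12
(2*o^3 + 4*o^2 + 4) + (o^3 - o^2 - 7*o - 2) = 3*o^3 + 3*o^2 - 7*o + 2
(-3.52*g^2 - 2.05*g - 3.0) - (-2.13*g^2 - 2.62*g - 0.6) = -1.39*g^2 + 0.57*g - 2.4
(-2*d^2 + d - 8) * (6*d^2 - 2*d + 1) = -12*d^4 + 10*d^3 - 52*d^2 + 17*d - 8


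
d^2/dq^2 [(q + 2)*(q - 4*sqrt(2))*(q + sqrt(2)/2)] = 6*q - 7*sqrt(2) + 4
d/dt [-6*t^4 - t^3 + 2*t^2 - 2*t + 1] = -24*t^3 - 3*t^2 + 4*t - 2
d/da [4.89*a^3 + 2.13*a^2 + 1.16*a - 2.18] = 14.67*a^2 + 4.26*a + 1.16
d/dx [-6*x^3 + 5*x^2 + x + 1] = -18*x^2 + 10*x + 1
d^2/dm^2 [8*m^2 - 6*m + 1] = 16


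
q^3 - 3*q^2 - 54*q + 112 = (q - 8)*(q - 2)*(q + 7)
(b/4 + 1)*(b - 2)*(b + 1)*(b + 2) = b^4/4 + 5*b^3/4 - 5*b - 4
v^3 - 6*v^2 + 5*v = v*(v - 5)*(v - 1)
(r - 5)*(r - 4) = r^2 - 9*r + 20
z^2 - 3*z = z*(z - 3)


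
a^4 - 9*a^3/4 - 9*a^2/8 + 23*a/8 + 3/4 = (a - 2)*(a - 3/2)*(a + 1/4)*(a + 1)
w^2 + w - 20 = (w - 4)*(w + 5)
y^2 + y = y*(y + 1)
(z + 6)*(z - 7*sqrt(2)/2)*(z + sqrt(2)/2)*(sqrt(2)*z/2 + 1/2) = sqrt(2)*z^4/2 - 5*z^3/2 + 3*sqrt(2)*z^3 - 15*z^2 - 13*sqrt(2)*z^2/4 - 39*sqrt(2)*z/2 - 7*z/4 - 21/2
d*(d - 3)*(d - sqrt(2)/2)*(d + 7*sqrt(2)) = d^4 - 3*d^3 + 13*sqrt(2)*d^3/2 - 39*sqrt(2)*d^2/2 - 7*d^2 + 21*d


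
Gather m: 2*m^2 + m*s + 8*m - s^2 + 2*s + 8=2*m^2 + m*(s + 8) - s^2 + 2*s + 8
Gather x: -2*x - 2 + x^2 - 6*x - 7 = x^2 - 8*x - 9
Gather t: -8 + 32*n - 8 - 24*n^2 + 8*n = -24*n^2 + 40*n - 16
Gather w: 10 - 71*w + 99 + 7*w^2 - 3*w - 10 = 7*w^2 - 74*w + 99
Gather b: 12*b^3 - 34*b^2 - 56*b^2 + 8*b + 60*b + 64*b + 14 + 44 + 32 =12*b^3 - 90*b^2 + 132*b + 90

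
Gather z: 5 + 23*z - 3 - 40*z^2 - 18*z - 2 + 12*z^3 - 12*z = 12*z^3 - 40*z^2 - 7*z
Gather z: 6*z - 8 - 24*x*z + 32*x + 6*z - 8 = 32*x + z*(12 - 24*x) - 16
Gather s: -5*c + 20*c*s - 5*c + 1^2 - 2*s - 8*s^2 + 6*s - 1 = -10*c - 8*s^2 + s*(20*c + 4)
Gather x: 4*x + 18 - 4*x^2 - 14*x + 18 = -4*x^2 - 10*x + 36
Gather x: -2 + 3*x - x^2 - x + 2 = -x^2 + 2*x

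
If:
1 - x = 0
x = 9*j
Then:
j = 1/9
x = 1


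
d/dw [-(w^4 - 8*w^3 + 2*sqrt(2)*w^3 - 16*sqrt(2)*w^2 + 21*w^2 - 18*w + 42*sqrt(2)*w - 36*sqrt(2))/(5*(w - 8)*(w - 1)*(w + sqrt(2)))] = (-w^6 - 2*sqrt(2)*w^5 + 18*w^5 - 79*w^4 + 37*sqrt(2)*w^4 - 124*sqrt(2)*w^3 + 164*w^3 - 306*w^2 + 5*sqrt(2)*w^2 + 368*w + 312*sqrt(2)*w - 144*sqrt(2) - 24)/(5*(w^6 - 18*w^5 + 2*sqrt(2)*w^5 - 36*sqrt(2)*w^4 + 99*w^4 - 180*w^3 + 194*sqrt(2)*w^3 - 288*sqrt(2)*w^2 + 258*w^2 - 288*w + 128*sqrt(2)*w + 128))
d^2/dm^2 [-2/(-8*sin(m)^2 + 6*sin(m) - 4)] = (-64*sin(m)^4 + 36*sin(m)^3 + 119*sin(m)^2 - 78*sin(m) + 2)/(4*sin(m)^2 - 3*sin(m) + 2)^3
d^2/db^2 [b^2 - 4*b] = 2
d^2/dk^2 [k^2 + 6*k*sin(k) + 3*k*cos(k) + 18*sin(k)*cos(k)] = -6*k*sin(k) - 3*k*cos(k) - 6*sin(k) - 36*sin(2*k) + 12*cos(k) + 2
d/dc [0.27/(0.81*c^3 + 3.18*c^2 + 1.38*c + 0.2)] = (-0.6561*c^2 - 1.7172*c - 0.3726)/(0.81*c^3 + 3.18*c^2 + 1.38*c + 0.2)^2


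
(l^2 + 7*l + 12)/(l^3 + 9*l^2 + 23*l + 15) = (l + 4)/(l^2 + 6*l + 5)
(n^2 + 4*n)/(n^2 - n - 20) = n/(n - 5)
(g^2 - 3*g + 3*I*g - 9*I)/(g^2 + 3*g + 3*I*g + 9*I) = (g - 3)/(g + 3)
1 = 1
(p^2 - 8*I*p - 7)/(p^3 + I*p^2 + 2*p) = (p - 7*I)/(p*(p + 2*I))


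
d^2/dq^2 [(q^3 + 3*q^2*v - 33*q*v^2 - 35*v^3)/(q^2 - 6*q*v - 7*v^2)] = 56*v^2/(q^3 - 21*q^2*v + 147*q*v^2 - 343*v^3)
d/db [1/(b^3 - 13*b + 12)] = (13 - 3*b^2)/(b^3 - 13*b + 12)^2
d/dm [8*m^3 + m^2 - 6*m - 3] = 24*m^2 + 2*m - 6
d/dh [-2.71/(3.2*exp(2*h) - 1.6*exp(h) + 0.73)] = (17.344*exp(h) - 4.336)*exp(h)/(3.2*exp(2*h) - 1.6*exp(h) + 0.73)^2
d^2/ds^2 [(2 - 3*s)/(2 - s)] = 8/(s - 2)^3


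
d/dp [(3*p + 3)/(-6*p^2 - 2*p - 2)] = 9*p*(p + 2)/(2*(9*p^4 + 6*p^3 + 7*p^2 + 2*p + 1))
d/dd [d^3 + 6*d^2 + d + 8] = 3*d^2 + 12*d + 1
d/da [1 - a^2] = -2*a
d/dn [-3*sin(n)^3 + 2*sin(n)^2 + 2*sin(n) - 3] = (-9*sin(n)^2 + 4*sin(n) + 2)*cos(n)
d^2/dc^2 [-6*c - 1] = 0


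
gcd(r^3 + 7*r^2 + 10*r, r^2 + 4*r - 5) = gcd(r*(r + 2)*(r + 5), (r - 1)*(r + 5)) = r + 5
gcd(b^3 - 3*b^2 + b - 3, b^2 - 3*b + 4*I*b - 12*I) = b - 3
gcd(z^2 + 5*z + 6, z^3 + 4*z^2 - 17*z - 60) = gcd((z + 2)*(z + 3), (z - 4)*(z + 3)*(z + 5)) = z + 3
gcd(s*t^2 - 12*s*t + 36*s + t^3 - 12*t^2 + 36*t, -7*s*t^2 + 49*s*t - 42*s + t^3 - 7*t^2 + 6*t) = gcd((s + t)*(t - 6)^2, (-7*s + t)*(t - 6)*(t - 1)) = t - 6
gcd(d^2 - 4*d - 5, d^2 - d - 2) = d + 1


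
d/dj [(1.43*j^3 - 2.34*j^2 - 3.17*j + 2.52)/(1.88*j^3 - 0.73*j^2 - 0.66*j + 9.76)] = (3.3553*j^4 + 10.0316*j^3 + 26.8879*j^2 - 41.9976*j - 29.276)/(3.5344*j^6 - 2.7448*j^5 - 1.9487*j^4 + 37.6612*j^3 - 13.814*j^2 - 12.8832*j + 95.2576)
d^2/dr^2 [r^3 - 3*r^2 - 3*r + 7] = 6*r - 6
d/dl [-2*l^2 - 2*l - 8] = -4*l - 2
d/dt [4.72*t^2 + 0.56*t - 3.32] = 9.44*t + 0.56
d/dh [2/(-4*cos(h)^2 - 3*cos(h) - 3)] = -2*(8*cos(h) + 3)*sin(h)/(4*cos(h)^2 + 3*cos(h) + 3)^2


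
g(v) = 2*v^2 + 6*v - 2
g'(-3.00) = -6.00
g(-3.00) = -2.00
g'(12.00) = 54.00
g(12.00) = 358.00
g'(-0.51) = 3.96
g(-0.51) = -4.54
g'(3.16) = 18.64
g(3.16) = 36.93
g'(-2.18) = -2.72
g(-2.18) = -5.58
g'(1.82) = 13.28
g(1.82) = 15.54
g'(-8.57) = -28.28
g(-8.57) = 93.47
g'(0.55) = 8.20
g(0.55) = 1.90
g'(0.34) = 7.36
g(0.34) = 0.27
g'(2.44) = 15.76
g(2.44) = 24.55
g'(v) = 4*v + 6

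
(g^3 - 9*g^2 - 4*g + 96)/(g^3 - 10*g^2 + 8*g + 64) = (g + 3)/(g + 2)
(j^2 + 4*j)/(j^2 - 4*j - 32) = j/(j - 8)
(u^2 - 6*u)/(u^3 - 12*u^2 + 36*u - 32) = u*(u - 6)/(u^3 - 12*u^2 + 36*u - 32)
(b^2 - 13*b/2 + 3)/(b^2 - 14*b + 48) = (b - 1/2)/(b - 8)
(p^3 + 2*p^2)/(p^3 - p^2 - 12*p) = p*(p + 2)/(p^2 - p - 12)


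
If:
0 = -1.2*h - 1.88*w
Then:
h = -1.56666666666667*w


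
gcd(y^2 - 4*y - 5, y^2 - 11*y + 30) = y - 5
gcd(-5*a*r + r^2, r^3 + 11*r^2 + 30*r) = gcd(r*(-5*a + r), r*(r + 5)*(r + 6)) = r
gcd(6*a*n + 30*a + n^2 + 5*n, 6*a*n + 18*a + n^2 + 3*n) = 6*a + n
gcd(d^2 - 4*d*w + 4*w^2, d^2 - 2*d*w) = -d + 2*w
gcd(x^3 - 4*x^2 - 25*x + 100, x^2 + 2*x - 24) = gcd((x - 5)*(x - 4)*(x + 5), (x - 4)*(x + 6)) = x - 4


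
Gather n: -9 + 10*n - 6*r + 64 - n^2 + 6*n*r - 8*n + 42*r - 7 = -n^2 + n*(6*r + 2) + 36*r + 48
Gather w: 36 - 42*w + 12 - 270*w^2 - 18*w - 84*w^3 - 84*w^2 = -84*w^3 - 354*w^2 - 60*w + 48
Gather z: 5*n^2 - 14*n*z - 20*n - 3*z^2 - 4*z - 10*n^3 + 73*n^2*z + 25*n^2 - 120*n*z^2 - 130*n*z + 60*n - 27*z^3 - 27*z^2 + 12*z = -10*n^3 + 30*n^2 + 40*n - 27*z^3 + z^2*(-120*n - 30) + z*(73*n^2 - 144*n + 8)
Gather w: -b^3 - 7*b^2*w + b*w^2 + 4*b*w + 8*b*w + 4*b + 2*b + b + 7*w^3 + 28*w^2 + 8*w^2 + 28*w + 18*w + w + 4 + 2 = -b^3 + 7*b + 7*w^3 + w^2*(b + 36) + w*(-7*b^2 + 12*b + 47) + 6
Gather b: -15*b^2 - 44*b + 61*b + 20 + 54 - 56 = -15*b^2 + 17*b + 18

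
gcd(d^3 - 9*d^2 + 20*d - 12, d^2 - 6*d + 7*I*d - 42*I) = d - 6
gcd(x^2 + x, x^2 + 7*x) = x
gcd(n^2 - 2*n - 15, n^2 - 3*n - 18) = n + 3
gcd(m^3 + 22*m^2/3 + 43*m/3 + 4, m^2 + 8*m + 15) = m + 3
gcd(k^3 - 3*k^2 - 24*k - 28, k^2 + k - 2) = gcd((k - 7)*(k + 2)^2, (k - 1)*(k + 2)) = k + 2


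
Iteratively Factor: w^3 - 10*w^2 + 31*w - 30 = (w - 2)*(w^2 - 8*w + 15) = (w - 5)*(w - 2)*(w - 3)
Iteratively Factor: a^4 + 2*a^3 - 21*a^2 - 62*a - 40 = (a - 5)*(a^3 + 7*a^2 + 14*a + 8) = (a - 5)*(a + 2)*(a^2 + 5*a + 4) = (a - 5)*(a + 1)*(a + 2)*(a + 4)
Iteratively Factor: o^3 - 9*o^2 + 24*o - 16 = (o - 4)*(o^2 - 5*o + 4) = (o - 4)^2*(o - 1)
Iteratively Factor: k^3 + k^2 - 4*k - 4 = (k + 1)*(k^2 - 4) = (k - 2)*(k + 1)*(k + 2)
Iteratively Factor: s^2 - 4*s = (s)*(s - 4)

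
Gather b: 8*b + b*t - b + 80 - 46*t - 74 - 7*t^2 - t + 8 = b*(t + 7) - 7*t^2 - 47*t + 14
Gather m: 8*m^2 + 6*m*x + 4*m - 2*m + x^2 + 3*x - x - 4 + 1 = 8*m^2 + m*(6*x + 2) + x^2 + 2*x - 3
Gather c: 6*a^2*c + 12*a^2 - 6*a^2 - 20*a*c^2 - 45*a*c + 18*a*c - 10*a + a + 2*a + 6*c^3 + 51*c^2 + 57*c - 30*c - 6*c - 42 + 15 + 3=6*a^2 - 7*a + 6*c^3 + c^2*(51 - 20*a) + c*(6*a^2 - 27*a + 21) - 24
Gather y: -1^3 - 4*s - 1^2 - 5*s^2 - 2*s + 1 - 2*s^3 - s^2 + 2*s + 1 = -2*s^3 - 6*s^2 - 4*s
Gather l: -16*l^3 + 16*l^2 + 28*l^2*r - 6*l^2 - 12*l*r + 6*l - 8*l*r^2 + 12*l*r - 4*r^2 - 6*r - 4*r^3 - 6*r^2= -16*l^3 + l^2*(28*r + 10) + l*(6 - 8*r^2) - 4*r^3 - 10*r^2 - 6*r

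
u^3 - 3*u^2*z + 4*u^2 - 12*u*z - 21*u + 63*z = (u - 3)*(u + 7)*(u - 3*z)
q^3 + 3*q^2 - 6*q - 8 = (q - 2)*(q + 1)*(q + 4)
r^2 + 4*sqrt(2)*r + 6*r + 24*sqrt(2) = (r + 6)*(r + 4*sqrt(2))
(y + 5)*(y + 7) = y^2 + 12*y + 35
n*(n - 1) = n^2 - n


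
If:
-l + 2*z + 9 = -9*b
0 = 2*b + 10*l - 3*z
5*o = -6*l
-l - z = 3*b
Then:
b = -13/8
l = 11/8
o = -33/20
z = 7/2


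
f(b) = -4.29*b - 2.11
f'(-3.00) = -4.29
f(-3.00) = 10.76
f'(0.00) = -4.29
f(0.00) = -2.11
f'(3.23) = -4.29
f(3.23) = -15.97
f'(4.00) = -4.29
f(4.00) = -19.27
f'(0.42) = -4.29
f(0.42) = -3.91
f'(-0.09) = -4.29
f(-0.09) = -1.72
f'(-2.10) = -4.29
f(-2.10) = 6.90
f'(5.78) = -4.29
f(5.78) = -26.91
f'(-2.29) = -4.29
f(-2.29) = 7.71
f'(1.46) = -4.29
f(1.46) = -8.37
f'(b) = -4.29000000000000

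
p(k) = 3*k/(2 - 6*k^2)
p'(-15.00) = 0.00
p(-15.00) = 0.03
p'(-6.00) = 0.01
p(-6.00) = 0.08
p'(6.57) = 0.01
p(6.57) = -0.08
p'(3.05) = 0.06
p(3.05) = -0.17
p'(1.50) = 0.35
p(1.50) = -0.39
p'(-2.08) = 0.15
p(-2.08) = 0.26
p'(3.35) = 0.05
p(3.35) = -0.15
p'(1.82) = 0.21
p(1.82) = -0.31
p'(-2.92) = 0.07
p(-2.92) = 0.18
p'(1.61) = 0.29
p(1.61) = -0.36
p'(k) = 36*k^2/(2 - 6*k^2)^2 + 3/(2 - 6*k^2)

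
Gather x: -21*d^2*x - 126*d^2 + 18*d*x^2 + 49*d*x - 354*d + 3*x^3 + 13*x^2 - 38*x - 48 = -126*d^2 - 354*d + 3*x^3 + x^2*(18*d + 13) + x*(-21*d^2 + 49*d - 38) - 48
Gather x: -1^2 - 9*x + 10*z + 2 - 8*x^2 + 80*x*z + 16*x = -8*x^2 + x*(80*z + 7) + 10*z + 1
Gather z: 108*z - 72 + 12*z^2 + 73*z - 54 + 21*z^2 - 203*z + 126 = 33*z^2 - 22*z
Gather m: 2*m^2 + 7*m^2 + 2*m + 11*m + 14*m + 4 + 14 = 9*m^2 + 27*m + 18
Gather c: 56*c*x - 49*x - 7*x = 56*c*x - 56*x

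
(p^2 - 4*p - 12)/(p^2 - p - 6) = (p - 6)/(p - 3)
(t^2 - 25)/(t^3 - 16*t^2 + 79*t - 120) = (t + 5)/(t^2 - 11*t + 24)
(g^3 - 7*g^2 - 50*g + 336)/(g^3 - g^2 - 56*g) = (g - 6)/g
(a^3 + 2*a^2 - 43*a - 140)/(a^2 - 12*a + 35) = (a^2 + 9*a + 20)/(a - 5)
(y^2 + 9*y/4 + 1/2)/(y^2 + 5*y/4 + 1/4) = (y + 2)/(y + 1)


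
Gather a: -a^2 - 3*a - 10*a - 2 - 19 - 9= -a^2 - 13*a - 30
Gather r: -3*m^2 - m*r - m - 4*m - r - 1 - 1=-3*m^2 - 5*m + r*(-m - 1) - 2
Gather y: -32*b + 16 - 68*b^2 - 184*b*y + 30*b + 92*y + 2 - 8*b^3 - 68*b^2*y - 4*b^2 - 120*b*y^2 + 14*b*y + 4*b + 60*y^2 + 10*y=-8*b^3 - 72*b^2 + 2*b + y^2*(60 - 120*b) + y*(-68*b^2 - 170*b + 102) + 18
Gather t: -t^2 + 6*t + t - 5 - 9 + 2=-t^2 + 7*t - 12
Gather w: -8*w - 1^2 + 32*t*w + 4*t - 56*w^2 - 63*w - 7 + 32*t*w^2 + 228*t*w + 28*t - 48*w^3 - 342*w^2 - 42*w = 32*t - 48*w^3 + w^2*(32*t - 398) + w*(260*t - 113) - 8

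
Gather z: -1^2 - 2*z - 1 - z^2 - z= -z^2 - 3*z - 2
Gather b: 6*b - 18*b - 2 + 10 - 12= -12*b - 4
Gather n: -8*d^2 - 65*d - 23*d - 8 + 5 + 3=-8*d^2 - 88*d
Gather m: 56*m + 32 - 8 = 56*m + 24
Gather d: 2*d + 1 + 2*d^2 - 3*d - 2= 2*d^2 - d - 1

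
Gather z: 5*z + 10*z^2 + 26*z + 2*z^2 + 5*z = 12*z^2 + 36*z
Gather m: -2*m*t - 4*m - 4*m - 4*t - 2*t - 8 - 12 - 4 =m*(-2*t - 8) - 6*t - 24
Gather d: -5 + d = d - 5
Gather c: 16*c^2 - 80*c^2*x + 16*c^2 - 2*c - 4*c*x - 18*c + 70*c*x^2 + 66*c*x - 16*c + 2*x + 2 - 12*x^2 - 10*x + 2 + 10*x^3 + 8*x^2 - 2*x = c^2*(32 - 80*x) + c*(70*x^2 + 62*x - 36) + 10*x^3 - 4*x^2 - 10*x + 4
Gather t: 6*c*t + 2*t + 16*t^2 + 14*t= 16*t^2 + t*(6*c + 16)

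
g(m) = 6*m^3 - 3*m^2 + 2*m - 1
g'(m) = 18*m^2 - 6*m + 2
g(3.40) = 206.94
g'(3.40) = 189.68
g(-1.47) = -29.48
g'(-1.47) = 49.72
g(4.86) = 626.61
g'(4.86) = 397.99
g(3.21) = 172.96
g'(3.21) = 168.21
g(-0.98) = -11.49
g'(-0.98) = 25.17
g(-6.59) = -1861.61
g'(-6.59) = 823.25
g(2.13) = 47.63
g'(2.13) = 70.88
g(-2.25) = -89.03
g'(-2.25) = 106.62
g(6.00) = 1199.00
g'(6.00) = 614.00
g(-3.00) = -196.00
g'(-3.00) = 182.00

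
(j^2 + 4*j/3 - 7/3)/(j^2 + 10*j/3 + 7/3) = (j - 1)/(j + 1)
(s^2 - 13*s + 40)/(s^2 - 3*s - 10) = (s - 8)/(s + 2)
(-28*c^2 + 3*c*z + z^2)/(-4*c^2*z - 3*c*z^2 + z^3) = (7*c + z)/(z*(c + z))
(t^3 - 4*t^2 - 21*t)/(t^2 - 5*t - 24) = t*(t - 7)/(t - 8)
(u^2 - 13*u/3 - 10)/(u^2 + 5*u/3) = (u - 6)/u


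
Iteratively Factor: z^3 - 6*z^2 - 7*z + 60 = (z - 5)*(z^2 - z - 12) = (z - 5)*(z - 4)*(z + 3)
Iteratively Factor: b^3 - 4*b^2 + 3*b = (b - 3)*(b^2 - b) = b*(b - 3)*(b - 1)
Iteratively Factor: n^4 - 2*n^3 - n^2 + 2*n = (n - 2)*(n^3 - n) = (n - 2)*(n + 1)*(n^2 - n) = (n - 2)*(n - 1)*(n + 1)*(n)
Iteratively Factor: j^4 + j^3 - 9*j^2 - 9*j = (j)*(j^3 + j^2 - 9*j - 9) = j*(j + 3)*(j^2 - 2*j - 3) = j*(j - 3)*(j + 3)*(j + 1)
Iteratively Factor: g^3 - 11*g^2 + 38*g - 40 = (g - 4)*(g^2 - 7*g + 10) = (g - 5)*(g - 4)*(g - 2)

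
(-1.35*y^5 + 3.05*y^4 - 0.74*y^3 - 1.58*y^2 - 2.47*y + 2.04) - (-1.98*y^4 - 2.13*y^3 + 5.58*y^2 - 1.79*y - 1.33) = -1.35*y^5 + 5.03*y^4 + 1.39*y^3 - 7.16*y^2 - 0.68*y + 3.37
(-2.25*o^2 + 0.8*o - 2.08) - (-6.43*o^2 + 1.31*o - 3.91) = 4.18*o^2 - 0.51*o + 1.83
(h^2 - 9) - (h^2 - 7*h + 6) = 7*h - 15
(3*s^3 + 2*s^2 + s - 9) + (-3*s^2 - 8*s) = 3*s^3 - s^2 - 7*s - 9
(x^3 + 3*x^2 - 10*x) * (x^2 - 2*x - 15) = x^5 + x^4 - 31*x^3 - 25*x^2 + 150*x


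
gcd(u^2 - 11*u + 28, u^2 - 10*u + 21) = u - 7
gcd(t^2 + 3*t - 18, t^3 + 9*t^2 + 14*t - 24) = t + 6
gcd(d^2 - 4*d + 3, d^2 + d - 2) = d - 1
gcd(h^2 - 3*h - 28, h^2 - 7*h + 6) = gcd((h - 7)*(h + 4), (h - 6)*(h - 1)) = 1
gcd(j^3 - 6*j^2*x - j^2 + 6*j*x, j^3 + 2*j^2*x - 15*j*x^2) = j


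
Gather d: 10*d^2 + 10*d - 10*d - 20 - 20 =10*d^2 - 40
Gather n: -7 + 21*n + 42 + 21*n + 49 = 42*n + 84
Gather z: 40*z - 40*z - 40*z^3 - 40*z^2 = -40*z^3 - 40*z^2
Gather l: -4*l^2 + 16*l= -4*l^2 + 16*l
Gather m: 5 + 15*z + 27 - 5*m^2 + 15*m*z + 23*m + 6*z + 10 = -5*m^2 + m*(15*z + 23) + 21*z + 42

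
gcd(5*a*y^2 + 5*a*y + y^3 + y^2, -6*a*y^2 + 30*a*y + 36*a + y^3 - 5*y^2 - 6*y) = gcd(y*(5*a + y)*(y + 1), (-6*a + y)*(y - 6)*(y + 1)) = y + 1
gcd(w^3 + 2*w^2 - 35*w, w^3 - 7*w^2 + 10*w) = w^2 - 5*w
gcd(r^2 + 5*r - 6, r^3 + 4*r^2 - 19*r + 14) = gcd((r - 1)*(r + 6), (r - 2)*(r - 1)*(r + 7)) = r - 1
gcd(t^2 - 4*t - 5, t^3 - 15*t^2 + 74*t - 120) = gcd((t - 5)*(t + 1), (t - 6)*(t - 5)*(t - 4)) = t - 5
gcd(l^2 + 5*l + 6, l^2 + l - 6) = l + 3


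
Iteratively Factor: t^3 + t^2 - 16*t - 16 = (t + 1)*(t^2 - 16) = (t + 1)*(t + 4)*(t - 4)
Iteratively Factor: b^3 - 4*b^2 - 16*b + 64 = (b - 4)*(b^2 - 16) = (b - 4)^2*(b + 4)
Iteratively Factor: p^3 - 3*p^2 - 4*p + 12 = (p + 2)*(p^2 - 5*p + 6) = (p - 2)*(p + 2)*(p - 3)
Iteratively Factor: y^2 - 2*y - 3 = (y - 3)*(y + 1)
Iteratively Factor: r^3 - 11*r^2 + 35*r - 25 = (r - 5)*(r^2 - 6*r + 5) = (r - 5)*(r - 1)*(r - 5)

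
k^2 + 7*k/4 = k*(k + 7/4)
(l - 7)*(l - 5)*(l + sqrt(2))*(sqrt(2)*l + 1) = sqrt(2)*l^4 - 12*sqrt(2)*l^3 + 3*l^3 - 36*l^2 + 36*sqrt(2)*l^2 - 12*sqrt(2)*l + 105*l + 35*sqrt(2)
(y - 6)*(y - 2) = y^2 - 8*y + 12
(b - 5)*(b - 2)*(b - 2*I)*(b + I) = b^4 - 7*b^3 - I*b^3 + 12*b^2 + 7*I*b^2 - 14*b - 10*I*b + 20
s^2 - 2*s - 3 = (s - 3)*(s + 1)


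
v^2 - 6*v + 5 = (v - 5)*(v - 1)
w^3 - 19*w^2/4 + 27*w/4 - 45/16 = (w - 5/2)*(w - 3/2)*(w - 3/4)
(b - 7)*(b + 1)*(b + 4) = b^3 - 2*b^2 - 31*b - 28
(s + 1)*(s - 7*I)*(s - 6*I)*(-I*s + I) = -I*s^4 - 13*s^3 + 43*I*s^2 + 13*s - 42*I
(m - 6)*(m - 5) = m^2 - 11*m + 30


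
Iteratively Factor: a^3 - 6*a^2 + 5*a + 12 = (a + 1)*(a^2 - 7*a + 12) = (a - 4)*(a + 1)*(a - 3)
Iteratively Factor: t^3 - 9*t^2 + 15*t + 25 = (t + 1)*(t^2 - 10*t + 25) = (t - 5)*(t + 1)*(t - 5)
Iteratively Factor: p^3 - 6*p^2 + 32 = (p - 4)*(p^2 - 2*p - 8) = (p - 4)*(p + 2)*(p - 4)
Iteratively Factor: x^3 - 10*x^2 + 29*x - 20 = (x - 4)*(x^2 - 6*x + 5) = (x - 5)*(x - 4)*(x - 1)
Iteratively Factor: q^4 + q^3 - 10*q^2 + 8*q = (q - 1)*(q^3 + 2*q^2 - 8*q) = q*(q - 1)*(q^2 + 2*q - 8) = q*(q - 2)*(q - 1)*(q + 4)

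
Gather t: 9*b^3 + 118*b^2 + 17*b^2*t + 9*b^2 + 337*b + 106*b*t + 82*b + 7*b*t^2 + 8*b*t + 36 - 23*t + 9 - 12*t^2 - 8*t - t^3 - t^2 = 9*b^3 + 127*b^2 + 419*b - t^3 + t^2*(7*b - 13) + t*(17*b^2 + 114*b - 31) + 45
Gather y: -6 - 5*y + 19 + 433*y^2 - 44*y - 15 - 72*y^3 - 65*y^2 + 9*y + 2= -72*y^3 + 368*y^2 - 40*y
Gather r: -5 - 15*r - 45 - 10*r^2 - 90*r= -10*r^2 - 105*r - 50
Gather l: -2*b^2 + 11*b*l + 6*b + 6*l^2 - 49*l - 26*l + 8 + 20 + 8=-2*b^2 + 6*b + 6*l^2 + l*(11*b - 75) + 36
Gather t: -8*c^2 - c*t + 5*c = -8*c^2 - c*t + 5*c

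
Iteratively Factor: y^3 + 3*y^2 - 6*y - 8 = (y + 4)*(y^2 - y - 2) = (y + 1)*(y + 4)*(y - 2)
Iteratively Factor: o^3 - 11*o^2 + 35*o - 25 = (o - 5)*(o^2 - 6*o + 5) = (o - 5)^2*(o - 1)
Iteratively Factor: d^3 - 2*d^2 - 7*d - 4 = (d + 1)*(d^2 - 3*d - 4) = (d + 1)^2*(d - 4)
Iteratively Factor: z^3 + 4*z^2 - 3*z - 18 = (z + 3)*(z^2 + z - 6) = (z + 3)^2*(z - 2)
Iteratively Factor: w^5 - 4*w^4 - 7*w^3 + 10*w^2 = (w + 2)*(w^4 - 6*w^3 + 5*w^2) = (w - 5)*(w + 2)*(w^3 - w^2) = w*(w - 5)*(w + 2)*(w^2 - w) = w*(w - 5)*(w - 1)*(w + 2)*(w)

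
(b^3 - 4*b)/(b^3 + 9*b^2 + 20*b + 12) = b*(b - 2)/(b^2 + 7*b + 6)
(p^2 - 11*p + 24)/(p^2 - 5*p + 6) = (p - 8)/(p - 2)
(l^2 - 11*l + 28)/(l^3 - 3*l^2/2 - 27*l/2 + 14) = 2*(l - 7)/(2*l^2 + 5*l - 7)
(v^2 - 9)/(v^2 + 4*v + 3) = (v - 3)/(v + 1)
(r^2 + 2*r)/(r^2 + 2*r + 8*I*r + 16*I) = r/(r + 8*I)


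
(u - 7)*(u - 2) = u^2 - 9*u + 14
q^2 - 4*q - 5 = (q - 5)*(q + 1)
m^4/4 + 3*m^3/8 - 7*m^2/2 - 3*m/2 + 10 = (m/4 + 1)*(m - 5/2)*(m - 2)*(m + 2)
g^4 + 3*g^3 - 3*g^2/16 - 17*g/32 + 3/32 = (g - 1/4)^2*(g + 1/2)*(g + 3)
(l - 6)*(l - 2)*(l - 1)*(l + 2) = l^4 - 7*l^3 + 2*l^2 + 28*l - 24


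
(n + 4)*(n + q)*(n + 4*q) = n^3 + 5*n^2*q + 4*n^2 + 4*n*q^2 + 20*n*q + 16*q^2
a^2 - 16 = (a - 4)*(a + 4)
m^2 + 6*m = m*(m + 6)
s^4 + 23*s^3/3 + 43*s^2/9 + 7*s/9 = s*(s + 1/3)^2*(s + 7)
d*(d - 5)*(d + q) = d^3 + d^2*q - 5*d^2 - 5*d*q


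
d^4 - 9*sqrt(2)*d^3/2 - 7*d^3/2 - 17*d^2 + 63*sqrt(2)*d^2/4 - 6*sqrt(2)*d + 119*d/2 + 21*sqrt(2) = (d - 7/2)*(d - 6*sqrt(2))*(d + sqrt(2)/2)*(d + sqrt(2))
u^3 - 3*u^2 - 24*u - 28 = (u - 7)*(u + 2)^2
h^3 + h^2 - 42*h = h*(h - 6)*(h + 7)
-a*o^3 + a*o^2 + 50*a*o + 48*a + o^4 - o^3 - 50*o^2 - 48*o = (-a + o)*(o - 8)*(o + 1)*(o + 6)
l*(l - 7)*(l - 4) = l^3 - 11*l^2 + 28*l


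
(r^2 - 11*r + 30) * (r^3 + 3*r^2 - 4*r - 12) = r^5 - 8*r^4 - 7*r^3 + 122*r^2 + 12*r - 360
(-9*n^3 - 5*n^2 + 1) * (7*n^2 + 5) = -63*n^5 - 35*n^4 - 45*n^3 - 18*n^2 + 5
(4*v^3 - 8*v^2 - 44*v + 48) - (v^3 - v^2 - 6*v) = 3*v^3 - 7*v^2 - 38*v + 48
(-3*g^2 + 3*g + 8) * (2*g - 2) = -6*g^3 + 12*g^2 + 10*g - 16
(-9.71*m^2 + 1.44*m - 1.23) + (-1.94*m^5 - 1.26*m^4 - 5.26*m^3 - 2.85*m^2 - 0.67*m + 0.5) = -1.94*m^5 - 1.26*m^4 - 5.26*m^3 - 12.56*m^2 + 0.77*m - 0.73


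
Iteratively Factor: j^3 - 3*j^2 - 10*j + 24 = (j - 4)*(j^2 + j - 6) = (j - 4)*(j - 2)*(j + 3)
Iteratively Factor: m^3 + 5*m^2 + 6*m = (m)*(m^2 + 5*m + 6) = m*(m + 2)*(m + 3)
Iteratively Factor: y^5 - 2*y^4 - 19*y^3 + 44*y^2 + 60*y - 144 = (y + 2)*(y^4 - 4*y^3 - 11*y^2 + 66*y - 72) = (y - 3)*(y + 2)*(y^3 - y^2 - 14*y + 24) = (y - 3)^2*(y + 2)*(y^2 + 2*y - 8) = (y - 3)^2*(y + 2)*(y + 4)*(y - 2)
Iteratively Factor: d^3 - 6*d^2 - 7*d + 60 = (d - 5)*(d^2 - d - 12) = (d - 5)*(d - 4)*(d + 3)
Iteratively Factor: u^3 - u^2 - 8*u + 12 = (u - 2)*(u^2 + u - 6) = (u - 2)^2*(u + 3)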